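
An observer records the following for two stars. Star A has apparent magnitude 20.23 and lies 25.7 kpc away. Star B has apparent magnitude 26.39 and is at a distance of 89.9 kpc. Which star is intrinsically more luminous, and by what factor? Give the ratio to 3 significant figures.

Star A is more luminous, by a factor of 23.8.

Star A: d = 25.7 kpc = 25700 pc
Star A: M = m − 5 log₁₀ d + 5 = 20.23 − 5·4.4099 + 5 = 3.180
Star B: d = 89.9 kpc = 89900 pc
Star B: M = m − 5 log₁₀ d + 5 = 26.39 − 5·4.9538 + 5 = 6.621
ΔM = M_A − M_B = 3.180 − (6.621) = -3.441; smaller M is more luminous → Star A.
L ratio = 10^(0.4 |ΔM|) = 10^1.376 = 23.79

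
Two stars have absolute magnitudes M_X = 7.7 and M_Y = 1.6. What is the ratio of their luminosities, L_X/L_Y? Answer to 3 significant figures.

ΔM = M_X − M_Y = 6.1
L_X/L_Y = 10^(−0.4 ΔM) = 10^-2.440 = 3.631×10^-3

L_X/L_Y ≈ 3.63×10^-3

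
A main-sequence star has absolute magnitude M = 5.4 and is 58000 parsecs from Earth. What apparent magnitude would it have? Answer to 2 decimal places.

m ≈ 24.22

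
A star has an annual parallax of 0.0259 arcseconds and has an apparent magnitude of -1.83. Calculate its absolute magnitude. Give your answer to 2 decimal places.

M ≈ -4.76

d = 1/p = 1/0.0259″ = 38.61 pc
5 log₁₀(d/10 pc) = 5 log₁₀(38.61) − 5 = 2.934
M = m − 5 log₁₀(d/10) = -1.83 − 2.934 = -4.764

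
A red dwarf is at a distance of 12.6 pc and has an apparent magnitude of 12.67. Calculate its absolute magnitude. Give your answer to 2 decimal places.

5 log₁₀(d/10 pc) = 5 log₁₀(12.60) − 5 = 0.502
M = m − 5 log₁₀(d/10) = 12.67 − 0.502 = 12.168

M ≈ 12.17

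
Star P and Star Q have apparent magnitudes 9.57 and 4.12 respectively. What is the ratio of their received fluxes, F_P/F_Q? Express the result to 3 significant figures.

F_P/F_Q ≈ 6.61×10^-3

Magnitude difference = 5.45
Flux ratio = 10^(−0.4 Δm) = 10^(−0.4 × 5.45) = 10^-2.180 = 6.607×10^-3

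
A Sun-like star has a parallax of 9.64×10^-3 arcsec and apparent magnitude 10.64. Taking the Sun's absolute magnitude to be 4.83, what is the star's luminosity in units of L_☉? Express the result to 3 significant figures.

d = 1/p = 1/9.64×10^-3″ = 103.7 pc
M = m − 5 log₁₀ d + 5 = 10.64 − 5·2.0159 + 5 = 5.560
M − M_☉ = 5.560 − 4.83 = 0.730
L/L_☉ = 10^(−0.4 × 0.730) = 0.5103

L/L_☉ ≈ 0.510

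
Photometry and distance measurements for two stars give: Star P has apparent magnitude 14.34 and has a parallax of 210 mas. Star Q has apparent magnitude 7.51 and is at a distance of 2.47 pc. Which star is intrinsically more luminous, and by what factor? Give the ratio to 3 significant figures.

Star P: p = 210 mas = 0.210″ → d = 1/p = 4.762 pc
Star P: M = m − 5 log₁₀ d + 5 = 14.34 − 5·0.6778 + 5 = 15.951
Star Q: M = m − 5 log₁₀ d + 5 = 7.51 − 5·0.3927 + 5 = 10.547
ΔM = M_P − M_Q = 15.951 − (10.547) = 5.405; smaller M is more luminous → Star Q.
L ratio = 10^(0.4 |ΔM|) = 10^2.162 = 145.2

Star Q is more luminous, by a factor of 145.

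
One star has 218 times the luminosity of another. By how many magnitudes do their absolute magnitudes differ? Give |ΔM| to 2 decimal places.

Pogson: ΔM = −2.5 log₁₀(ratio) = −2.5 log₁₀(218) = −2.5 × 2.3385 = -5.846

|ΔM| ≈ 5.85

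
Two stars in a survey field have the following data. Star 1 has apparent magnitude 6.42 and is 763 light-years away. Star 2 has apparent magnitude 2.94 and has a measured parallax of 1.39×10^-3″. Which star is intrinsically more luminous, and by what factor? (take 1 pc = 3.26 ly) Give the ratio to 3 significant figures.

Star 2 is more luminous, by a factor of 233.

Star 1: d = 763 ly / 3.26 = 234.0 pc
Star 1: M = m − 5 log₁₀ d + 5 = 6.42 − 5·2.3693 + 5 = -0.427
Star 2: d = 1/p = 1/1.39×10^-3″ = 719.4 pc
Star 2: M = m − 5 log₁₀ d + 5 = 2.94 − 5·2.8570 + 5 = -6.345
ΔM = M_1 − M_2 = -0.427 − (-6.345) = 5.918; smaller M is more luminous → Star 2.
L ratio = 10^(0.4 |ΔM|) = 10^2.367 = 233.0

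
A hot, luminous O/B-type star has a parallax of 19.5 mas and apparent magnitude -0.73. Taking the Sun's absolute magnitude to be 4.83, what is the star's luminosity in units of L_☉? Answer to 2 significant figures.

L/L_☉ ≈ 4400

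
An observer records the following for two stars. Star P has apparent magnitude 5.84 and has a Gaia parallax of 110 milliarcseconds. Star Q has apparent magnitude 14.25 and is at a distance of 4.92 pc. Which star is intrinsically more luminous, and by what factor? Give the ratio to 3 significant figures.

Star P is more luminous, by a factor of 7890.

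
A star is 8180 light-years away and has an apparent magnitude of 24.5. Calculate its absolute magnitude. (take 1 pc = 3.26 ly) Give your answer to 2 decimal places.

d = 8180 ly / 3.26 = 2509 pc
5 log₁₀(d/10 pc) = 5 log₁₀(2509) − 5 = 11.998
M = m − 5 log₁₀(d/10) = 24.5 − 11.998 = 12.502

M ≈ 12.50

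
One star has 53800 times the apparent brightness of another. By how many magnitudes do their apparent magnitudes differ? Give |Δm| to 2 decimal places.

|Δm| ≈ 11.83

Pogson: Δm = −2.5 log₁₀(ratio) = −2.5 log₁₀(53800) = −2.5 × 4.7308 = -11.827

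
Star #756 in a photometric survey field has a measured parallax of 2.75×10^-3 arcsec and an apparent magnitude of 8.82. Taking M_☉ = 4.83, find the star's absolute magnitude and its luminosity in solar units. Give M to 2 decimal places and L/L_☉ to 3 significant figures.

d = 1/p = 1/2.75×10^-3″ = 363.6 pc
M = m − 5 log₁₀ d + 5 = 8.82 − 5·2.5607 + 5 = 1.017
M − M_☉ = 1.017 − 4.83 = -3.813
L/L_☉ = 10^(−0.4 × -3.813) = 33.52

M ≈ 1.02; L/L_☉ ≈ 33.5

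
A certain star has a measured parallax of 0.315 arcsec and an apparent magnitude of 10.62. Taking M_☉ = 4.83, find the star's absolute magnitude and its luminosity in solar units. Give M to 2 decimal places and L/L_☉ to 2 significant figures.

d = 1/p = 1/0.315″ = 3.175 pc
M = m − 5 log₁₀ d + 5 = 10.62 − 5·0.5017 + 5 = 13.112
M − M_☉ = 13.112 − 4.83 = 8.282
L/L_☉ = 10^(−0.4 × 8.282) = 4.868×10^-4

M ≈ 13.11; L/L_☉ ≈ 4.9×10^-4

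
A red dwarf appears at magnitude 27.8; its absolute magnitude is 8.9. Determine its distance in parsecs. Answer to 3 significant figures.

d ≈ 60300 pc

μ = m − M = 18.900
m − M = 5 log₁₀ d − 5
log₁₀ d = (m − M)/5 + 1 = 4.7800
d = 10^4.7800 = 60260 pc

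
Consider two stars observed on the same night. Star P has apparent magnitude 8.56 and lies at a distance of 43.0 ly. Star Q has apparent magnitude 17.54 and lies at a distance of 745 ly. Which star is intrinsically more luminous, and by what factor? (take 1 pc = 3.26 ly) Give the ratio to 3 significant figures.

Star P: d = 43.0 ly / 3.26 = 13.19 pc
Star P: M = m − 5 log₁₀ d + 5 = 8.56 − 5·1.1203 + 5 = 7.959
Star Q: d = 745 ly / 3.26 = 228.5 pc
Star Q: M = m − 5 log₁₀ d + 5 = 17.54 − 5·2.3589 + 5 = 10.745
ΔM = M_P − M_Q = 7.959 − (10.745) = -2.787; smaller M is more luminous → Star P.
L ratio = 10^(0.4 |ΔM|) = 10^1.115 = 13.02

Star P is more luminous, by a factor of 13.0.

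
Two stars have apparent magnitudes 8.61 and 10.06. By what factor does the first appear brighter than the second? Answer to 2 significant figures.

3.8

Magnitude difference = -1.45
Flux ratio = 10^(−0.4 Δm) = 10^(−0.4 × -1.45) = 10^0.580 = 3.802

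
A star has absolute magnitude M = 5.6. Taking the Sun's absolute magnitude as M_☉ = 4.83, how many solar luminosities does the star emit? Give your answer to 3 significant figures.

L/L_☉ ≈ 0.492

M − M_☉ = 5.6 − 4.83 = 0.770
L/L_☉ = 10^(−0.4 (M − M_☉)) = 10^-0.308 = 0.4920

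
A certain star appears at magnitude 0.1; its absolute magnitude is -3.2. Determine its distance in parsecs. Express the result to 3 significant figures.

d ≈ 45.7 pc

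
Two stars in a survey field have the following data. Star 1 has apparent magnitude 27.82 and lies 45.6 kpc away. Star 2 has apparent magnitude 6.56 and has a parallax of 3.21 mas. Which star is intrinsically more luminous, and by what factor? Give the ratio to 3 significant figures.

Star 2 is more luminous, by a factor of 14900.

Star 1: d = 45.6 kpc = 45600 pc
Star 1: M = m − 5 log₁₀ d + 5 = 27.82 − 5·4.6590 + 5 = 9.525
Star 2: p = 3.21 mas = 3.21×10^-3″ → d = 1/p = 311.5 pc
Star 2: M = m − 5 log₁₀ d + 5 = 6.56 − 5·2.4935 + 5 = -0.907
ΔM = M_1 − M_2 = 9.525 − (-0.907) = 10.433; smaller M is more luminous → Star 2.
L ratio = 10^(0.4 |ΔM|) = 10^4.173 = 14900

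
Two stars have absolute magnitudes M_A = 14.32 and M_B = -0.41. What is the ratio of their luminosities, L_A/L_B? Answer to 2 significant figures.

ΔM = M_A − M_B = 14.73
L_A/L_B = 10^(−0.4 ΔM) = 10^-5.892 = 1.282×10^-6

L_A/L_B ≈ 1.3×10^-6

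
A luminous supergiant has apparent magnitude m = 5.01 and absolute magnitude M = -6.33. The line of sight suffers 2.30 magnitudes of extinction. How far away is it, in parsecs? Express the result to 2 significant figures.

d ≈ 640 pc

m − M = 5 log₁₀(d/10 pc) + A  ⇒  5.01 − (-6.33) − 2.30 = 5 log₁₀(d/10)
9.040 = 5 log₁₀(d/10)
log₁₀ d = (m − M − A)/5 + 1 = 2.8080
d = 10^2.8080 = 642.7 pc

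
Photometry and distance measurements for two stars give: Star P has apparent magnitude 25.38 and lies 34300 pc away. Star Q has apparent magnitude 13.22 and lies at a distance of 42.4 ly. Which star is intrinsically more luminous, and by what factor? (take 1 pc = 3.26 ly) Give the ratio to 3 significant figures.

Star P is more luminous, by a factor of 95.1.

Star P: M = m − 5 log₁₀ d + 5 = 25.38 − 5·4.5353 + 5 = 7.704
Star Q: d = 42.4 ly / 3.26 = 13.01 pc
Star Q: M = m − 5 log₁₀ d + 5 = 13.22 − 5·1.1141 + 5 = 12.649
ΔM = M_P − M_Q = 7.704 − (12.649) = -4.946; smaller M is more luminous → Star P.
L ratio = 10^(0.4 |ΔM|) = 10^1.978 = 95.12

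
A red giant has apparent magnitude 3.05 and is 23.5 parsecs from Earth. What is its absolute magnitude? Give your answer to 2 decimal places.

5 log₁₀(d/10 pc) = 5 log₁₀(23.50) − 5 = 1.855
M = m − 5 log₁₀(d/10) = 3.05 − 1.855 = 1.195

M ≈ 1.19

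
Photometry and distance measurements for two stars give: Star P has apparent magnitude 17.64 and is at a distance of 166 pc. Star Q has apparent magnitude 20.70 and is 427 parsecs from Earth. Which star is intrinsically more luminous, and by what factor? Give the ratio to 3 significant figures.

Star P is more luminous, by a factor of 2.53.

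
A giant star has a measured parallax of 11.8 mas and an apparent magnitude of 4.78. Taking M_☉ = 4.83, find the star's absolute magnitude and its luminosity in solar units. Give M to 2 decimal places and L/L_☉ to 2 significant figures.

M ≈ 0.14; L/L_☉ ≈ 75

d = 1/p = 1000/11.8 mas = 84.75 pc
M = m − 5 log₁₀ d + 5 = 4.78 − 5·1.9281 + 5 = 0.139
M − M_☉ = 0.139 − 4.83 = -4.691
L/L_☉ = 10^(−0.4 × -4.691) = 75.20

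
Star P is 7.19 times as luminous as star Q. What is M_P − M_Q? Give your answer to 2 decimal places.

M_P − M_Q ≈ -2.14

Pogson: ΔM = −2.5 log₁₀(ratio) = −2.5 log₁₀(7.19) = −2.5 × 0.8567 = -2.142
Star P is brighter, so it has the smaller magnitude: the difference is negative.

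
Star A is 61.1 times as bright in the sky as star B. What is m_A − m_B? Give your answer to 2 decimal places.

Pogson: Δm = −2.5 log₁₀(ratio) = −2.5 log₁₀(61.1) = −2.5 × 1.7860 = -4.465
Star A is brighter, so it has the smaller magnitude: the difference is negative.

m_A − m_B ≈ -4.47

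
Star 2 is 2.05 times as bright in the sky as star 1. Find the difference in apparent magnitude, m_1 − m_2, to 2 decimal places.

m_1 − m_2 ≈ 0.78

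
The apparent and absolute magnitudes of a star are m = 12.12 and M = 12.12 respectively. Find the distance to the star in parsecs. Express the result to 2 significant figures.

μ = m − M = 0.000
m − M = 5 log₁₀ d − 5
log₁₀ d = (m − M)/5 + 1 = 1.0000
d = 10^1.0000 = 10.00 pc

d ≈ 10 pc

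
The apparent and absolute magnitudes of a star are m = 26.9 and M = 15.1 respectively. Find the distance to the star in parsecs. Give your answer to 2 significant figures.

Distance modulus: m − M = 26.9 − (15.1) = 11.800
m − M = 5 log₁₀ d − 5
log₁₀ d = (m − M)/5 + 1 = 3.3600
d = 10^3.3600 = 2291 pc

d ≈ 2300 pc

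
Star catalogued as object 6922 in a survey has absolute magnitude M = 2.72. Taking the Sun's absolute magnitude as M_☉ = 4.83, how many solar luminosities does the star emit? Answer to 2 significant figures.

M − M_☉ = 2.72 − 4.83 = -2.110
L/L_☉ = 10^(−0.4 (M − M_☉)) = 10^0.844 = 6.982

L/L_☉ ≈ 7.0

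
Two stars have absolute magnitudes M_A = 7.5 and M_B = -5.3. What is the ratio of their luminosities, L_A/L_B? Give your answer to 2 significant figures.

L_A/L_B ≈ 7.6×10^-6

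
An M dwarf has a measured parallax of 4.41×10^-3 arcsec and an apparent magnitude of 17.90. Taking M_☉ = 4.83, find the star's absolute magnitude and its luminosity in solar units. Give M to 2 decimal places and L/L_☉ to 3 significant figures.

d = 1/p = 1/4.41×10^-3″ = 226.8 pc
M = m − 5 log₁₀ d + 5 = 17.90 − 5·2.3556 + 5 = 11.122
M − M_☉ = 11.122 − 4.83 = 6.292
L/L_☉ = 10^(−0.4 × 6.292) = 3.042×10^-3

M ≈ 11.12; L/L_☉ ≈ 3.04×10^-3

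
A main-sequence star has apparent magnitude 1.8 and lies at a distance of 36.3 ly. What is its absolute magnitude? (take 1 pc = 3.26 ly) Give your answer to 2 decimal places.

d = 36.3 ly / 3.26 = 11.13 pc
5 log₁₀(d/10 pc) = 5 log₁₀(11.13) − 5 = 0.233
M = m − 5 log₁₀(d/10) = 1.8 − 0.233 = 1.567

M ≈ 1.57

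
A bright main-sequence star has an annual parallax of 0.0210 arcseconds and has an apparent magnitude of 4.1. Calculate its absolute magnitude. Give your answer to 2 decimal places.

d = 1/p = 1/0.0210″ = 47.62 pc
5 log₁₀(d/10 pc) = 5 log₁₀(47.62) − 5 = 3.389
M = m − 5 log₁₀(d/10) = 4.1 − 3.389 = 0.711

M ≈ 0.71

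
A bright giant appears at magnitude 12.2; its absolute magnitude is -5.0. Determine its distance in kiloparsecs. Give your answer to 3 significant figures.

μ = m − M = 17.200
m − M = 5 log₁₀ d − 5
log₁₀ d = (m − M)/5 + 1 = 4.4400
d = 10^4.4400 = 27540 pc
= 27.54 kpc

d ≈ 27.5 kpc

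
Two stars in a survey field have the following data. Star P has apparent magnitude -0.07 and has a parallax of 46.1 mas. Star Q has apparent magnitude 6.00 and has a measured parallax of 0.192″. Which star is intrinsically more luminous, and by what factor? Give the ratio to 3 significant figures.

Star P: p = 46.1 mas = 0.0461″ → d = 1/p = 21.69 pc
Star P: M = m − 5 log₁₀ d + 5 = -0.07 − 5·1.3363 + 5 = -1.751
Star Q: d = 1/p = 1/0.192″ = 5.208 pc
Star Q: M = m − 5 log₁₀ d + 5 = 6.00 − 5·0.7167 + 5 = 7.417
ΔM = M_P − M_Q = -1.751 − (7.417) = -9.168; smaller M is more luminous → Star P.
L ratio = 10^(0.4 |ΔM|) = 10^3.667 = 4647

Star P is more luminous, by a factor of 4650.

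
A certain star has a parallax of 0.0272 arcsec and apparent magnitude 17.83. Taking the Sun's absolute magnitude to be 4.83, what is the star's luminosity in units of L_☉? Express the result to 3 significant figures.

L/L_☉ ≈ 8.53×10^-5

d = 1/p = 1/0.0272″ = 36.76 pc
M = m − 5 log₁₀ d + 5 = 17.83 − 5·1.5654 + 5 = 15.003
M − M_☉ = 15.003 − 4.83 = 10.173
L/L_☉ = 10^(−0.4 × 10.173) = 8.528×10^-5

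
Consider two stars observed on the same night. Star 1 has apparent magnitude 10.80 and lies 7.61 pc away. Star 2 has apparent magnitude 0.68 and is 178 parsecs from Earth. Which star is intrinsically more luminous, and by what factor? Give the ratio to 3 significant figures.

Star 2 is more luminous, by a factor of 6.11×10^6.

Star 1: M = m − 5 log₁₀ d + 5 = 10.80 − 5·0.8814 + 5 = 11.393
Star 2: M = m − 5 log₁₀ d + 5 = 0.68 − 5·2.2504 + 5 = -5.572
ΔM = M_1 − M_2 = 11.393 − (-5.572) = 16.965; smaller M is more luminous → Star 2.
L ratio = 10^(0.4 |ΔM|) = 10^6.786 = 6.110×10^6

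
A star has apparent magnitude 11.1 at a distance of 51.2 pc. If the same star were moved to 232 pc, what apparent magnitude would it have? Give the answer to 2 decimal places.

m ≈ 14.38

Flux ∝ 1/d², so Δm = 5 log₁₀(d₂/d₁) = 5 log₁₀(232/51.2) = 3.281
m₂ = m₁ + Δm = 11.1 + (3.281) = 14.381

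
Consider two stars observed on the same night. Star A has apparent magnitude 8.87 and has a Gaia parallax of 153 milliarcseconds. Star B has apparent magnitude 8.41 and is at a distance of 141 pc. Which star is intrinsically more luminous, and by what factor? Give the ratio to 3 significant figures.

Star A: p = 153 mas = 0.153″ → d = 1/p = 6.536 pc
Star A: M = m − 5 log₁₀ d + 5 = 8.87 − 5·0.8153 + 5 = 9.793
Star B: M = m − 5 log₁₀ d + 5 = 8.41 − 5·2.1492 + 5 = 2.664
ΔM = M_A − M_B = 9.793 − (2.664) = 7.130; smaller M is more luminous → Star B.
L ratio = 10^(0.4 |ΔM|) = 10^2.852 = 710.9

Star B is more luminous, by a factor of 711.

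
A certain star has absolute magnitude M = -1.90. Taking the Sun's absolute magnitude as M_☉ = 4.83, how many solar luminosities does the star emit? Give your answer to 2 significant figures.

L/L_☉ ≈ 490

M − M_☉ = -1.90 − 4.83 = -6.730
L/L_☉ = 10^(−0.4 (M − M_☉)) = 10^2.692 = 492.0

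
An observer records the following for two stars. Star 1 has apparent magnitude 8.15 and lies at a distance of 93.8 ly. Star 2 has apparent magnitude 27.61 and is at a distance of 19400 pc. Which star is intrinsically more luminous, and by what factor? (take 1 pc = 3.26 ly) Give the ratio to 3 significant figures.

Star 1 is more luminous, by a factor of 134.

Star 1: d = 93.8 ly / 3.26 = 28.77 pc
Star 1: M = m − 5 log₁₀ d + 5 = 8.15 − 5·1.4590 + 5 = 5.855
Star 2: M = m − 5 log₁₀ d + 5 = 27.61 − 5·4.2878 + 5 = 11.171
ΔM = M_1 − M_2 = 5.855 − (11.171) = -5.316; smaller M is more luminous → Star 1.
L ratio = 10^(0.4 |ΔM|) = 10^2.126 = 133.8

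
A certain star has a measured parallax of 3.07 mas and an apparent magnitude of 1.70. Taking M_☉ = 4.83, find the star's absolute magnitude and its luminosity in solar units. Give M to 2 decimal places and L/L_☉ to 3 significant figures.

M ≈ -5.86; L/L_☉ ≈ 19000

d = 1/p = 1000/3.07 mas = 325.7 pc
M = m − 5 log₁₀ d + 5 = 1.70 − 5·2.5129 + 5 = -5.864
M − M_☉ = -5.864 − 4.83 = -10.694
L/L_☉ = 10^(−0.4 × -10.694) = 18950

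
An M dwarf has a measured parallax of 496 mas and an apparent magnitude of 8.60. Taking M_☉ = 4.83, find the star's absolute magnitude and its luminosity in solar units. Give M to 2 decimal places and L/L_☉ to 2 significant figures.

M ≈ 12.08; L/L_☉ ≈ 1.3×10^-3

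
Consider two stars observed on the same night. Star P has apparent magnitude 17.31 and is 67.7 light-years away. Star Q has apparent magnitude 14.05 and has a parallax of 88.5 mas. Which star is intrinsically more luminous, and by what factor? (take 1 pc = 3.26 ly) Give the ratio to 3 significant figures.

Star Q is more luminous, by a factor of 5.96.

Star P: d = 67.7 ly / 3.26 = 20.77 pc
Star P: M = m − 5 log₁₀ d + 5 = 17.31 − 5·1.3174 + 5 = 15.723
Star Q: p = 88.5 mas = 0.0885″ → d = 1/p = 11.30 pc
Star Q: M = m − 5 log₁₀ d + 5 = 14.05 − 5·1.0531 + 5 = 13.785
ΔM = M_P − M_Q = 15.723 − (13.785) = 1.938; smaller M is more luminous → Star Q.
L ratio = 10^(0.4 |ΔM|) = 10^0.775 = 5.962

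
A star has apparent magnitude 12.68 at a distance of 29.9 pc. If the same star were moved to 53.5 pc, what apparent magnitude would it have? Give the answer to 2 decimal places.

m ≈ 13.94

Flux ∝ 1/d², so Δm = 5 log₁₀(d₂/d₁) = 5 log₁₀(53.5/29.9) = 1.263
m₂ = m₁ + Δm = 12.68 + (1.263) = 13.943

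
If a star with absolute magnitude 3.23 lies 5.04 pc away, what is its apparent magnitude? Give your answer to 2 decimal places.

m = M + 5 log₁₀ d − 5 = 3.23 + 5·0.7024 − 5 = 1.742

m ≈ 1.74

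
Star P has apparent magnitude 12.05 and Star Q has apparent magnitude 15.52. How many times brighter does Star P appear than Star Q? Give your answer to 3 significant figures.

Magnitude difference = -3.47
Flux ratio = 10^(−0.4 Δm) = 10^(−0.4 × -3.47) = 10^1.388 = 24.43

24.4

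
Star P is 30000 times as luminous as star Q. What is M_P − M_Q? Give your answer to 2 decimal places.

M_P − M_Q ≈ -11.19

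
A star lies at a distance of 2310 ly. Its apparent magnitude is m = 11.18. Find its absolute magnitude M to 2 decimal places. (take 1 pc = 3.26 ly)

M ≈ 1.93

d = 2310 ly / 3.26 = 708.6 pc
5 log₁₀(d/10 pc) = 5 log₁₀(708.6) − 5 = 9.252
M = m − 5 log₁₀(d/10) = 11.18 − 9.252 = 1.928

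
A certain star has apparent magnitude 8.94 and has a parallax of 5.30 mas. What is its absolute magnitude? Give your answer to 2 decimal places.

p = 5.30 mas = 5.30×10^-3″ → d = 1/p = 188.7 pc
5 log₁₀(d/10 pc) = 5 log₁₀(188.7) − 5 = 6.379
M = m − 5 log₁₀(d/10) = 8.94 − 6.379 = 2.561

M ≈ 2.56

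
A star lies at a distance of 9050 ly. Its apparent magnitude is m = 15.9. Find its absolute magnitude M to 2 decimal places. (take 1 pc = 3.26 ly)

M ≈ 3.68

d = 9050 ly / 3.26 = 2776 pc
5 log₁₀(d/10 pc) = 5 log₁₀(2776) − 5 = 12.217
M = m − 5 log₁₀(d/10) = 15.9 − 12.217 = 3.683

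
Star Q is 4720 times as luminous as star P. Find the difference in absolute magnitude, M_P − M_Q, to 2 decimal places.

Pogson: ΔM = −2.5 log₁₀(ratio) = −2.5 log₁₀(4720) = −2.5 × 3.6739 = -9.185
Star Q is brighter so has the smaller magnitude: M_P − M_Q is positive.

M_P − M_Q ≈ 9.18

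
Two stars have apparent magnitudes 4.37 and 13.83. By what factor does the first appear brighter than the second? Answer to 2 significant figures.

6100

Magnitude difference = -9.46
Flux ratio = 10^(−0.4 Δm) = 10^(−0.4 × -9.46) = 10^3.784 = 6081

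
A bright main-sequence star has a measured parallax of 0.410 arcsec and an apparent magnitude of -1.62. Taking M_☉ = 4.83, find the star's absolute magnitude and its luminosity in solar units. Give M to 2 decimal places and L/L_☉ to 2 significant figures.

M ≈ 1.44; L/L_☉ ≈ 23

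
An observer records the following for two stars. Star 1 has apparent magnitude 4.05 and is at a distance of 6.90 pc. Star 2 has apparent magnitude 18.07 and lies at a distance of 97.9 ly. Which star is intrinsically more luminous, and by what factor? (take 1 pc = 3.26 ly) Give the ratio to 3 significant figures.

Star 1 is more luminous, by a factor of 21400.

Star 1: M = m − 5 log₁₀ d + 5 = 4.05 − 5·0.8388 + 5 = 4.856
Star 2: d = 97.9 ly / 3.26 = 30.03 pc
Star 2: M = m − 5 log₁₀ d + 5 = 18.07 − 5·1.4776 + 5 = 15.682
ΔM = M_1 − M_2 = 4.856 − (15.682) = -10.826; smaller M is more luminous → Star 1.
L ratio = 10^(0.4 |ΔM|) = 10^4.331 = 21410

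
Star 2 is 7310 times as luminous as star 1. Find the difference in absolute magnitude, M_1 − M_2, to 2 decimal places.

Pogson: ΔM = −2.5 log₁₀(ratio) = −2.5 log₁₀(7310) = −2.5 × 3.8639 = -9.660
Star 2 is brighter so has the smaller magnitude: M_1 − M_2 is positive.

M_1 − M_2 ≈ 9.66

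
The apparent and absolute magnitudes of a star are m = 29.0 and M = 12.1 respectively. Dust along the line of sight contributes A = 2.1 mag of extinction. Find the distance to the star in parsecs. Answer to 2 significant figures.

m − M = 5 log₁₀(d/10 pc) + A  ⇒  29.0 − (12.1) − 2.1 = 5 log₁₀(d/10)
14.800 = 5 log₁₀(d/10)
log₁₀ d = (m − M − A)/5 + 1 = 3.9600
d = 10^3.9600 = 9120 pc

d ≈ 9100 pc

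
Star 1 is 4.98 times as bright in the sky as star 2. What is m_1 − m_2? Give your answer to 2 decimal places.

Pogson: Δm = −2.5 log₁₀(ratio) = −2.5 log₁₀(4.98) = −2.5 × 0.6972 = -1.743
Star 1 is brighter, so it has the smaller magnitude: the difference is negative.

m_1 − m_2 ≈ -1.74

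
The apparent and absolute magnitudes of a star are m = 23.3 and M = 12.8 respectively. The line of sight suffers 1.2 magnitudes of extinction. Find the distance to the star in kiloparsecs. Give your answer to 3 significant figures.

d ≈ 0.724 kpc

m − M = 5 log₁₀(d/10 pc) + A  ⇒  23.3 − (12.8) − 1.2 = 5 log₁₀(d/10)
9.300 = 5 log₁₀(d/10)
log₁₀ d = (m − M − A)/5 + 1 = 2.8600
d = 10^2.8600 = 724.4 pc
= 0.7244 kpc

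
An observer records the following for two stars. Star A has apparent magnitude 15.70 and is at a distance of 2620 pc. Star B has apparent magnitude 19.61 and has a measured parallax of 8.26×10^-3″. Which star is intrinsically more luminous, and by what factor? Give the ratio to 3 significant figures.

Star A is more luminous, by a factor of 17200.

Star A: M = m − 5 log₁₀ d + 5 = 15.70 − 5·3.4183 + 5 = 3.608
Star B: d = 1/p = 1/8.26×10^-3″ = 121.1 pc
Star B: M = m − 5 log₁₀ d + 5 = 19.61 − 5·2.0830 + 5 = 14.195
ΔM = M_A − M_B = 3.608 − (14.195) = -10.586; smaller M is more luminous → Star A.
L ratio = 10^(0.4 |ΔM|) = 10^4.235 = 17160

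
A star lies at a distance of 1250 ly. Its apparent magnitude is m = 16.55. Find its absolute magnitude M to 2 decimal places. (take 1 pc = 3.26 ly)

d = 1250 ly / 3.26 = 383.4 pc
5 log₁₀(d/10 pc) = 5 log₁₀(383.4) − 5 = 7.918
M = m − 5 log₁₀(d/10) = 16.55 − 7.918 = 8.632

M ≈ 8.63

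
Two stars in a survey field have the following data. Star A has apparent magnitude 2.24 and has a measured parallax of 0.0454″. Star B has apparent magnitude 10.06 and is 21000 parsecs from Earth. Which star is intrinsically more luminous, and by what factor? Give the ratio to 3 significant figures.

Star A: d = 1/p = 1/0.0454″ = 22.03 pc
Star A: M = m − 5 log₁₀ d + 5 = 2.24 − 5·1.3429 + 5 = 0.525
Star B: M = m − 5 log₁₀ d + 5 = 10.06 − 5·4.3222 + 5 = -6.551
ΔM = M_A − M_B = 0.525 − (-6.551) = 7.076; smaller M is more luminous → Star B.
L ratio = 10^(0.4 |ΔM|) = 10^2.831 = 676.9

Star B is more luminous, by a factor of 677.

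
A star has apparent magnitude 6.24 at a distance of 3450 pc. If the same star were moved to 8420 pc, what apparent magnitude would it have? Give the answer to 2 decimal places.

m ≈ 8.18

Flux ∝ 1/d², so Δm = 5 log₁₀(d₂/d₁) = 5 log₁₀(8420/3450) = 1.937
m₂ = m₁ + Δm = 6.24 + (1.937) = 8.177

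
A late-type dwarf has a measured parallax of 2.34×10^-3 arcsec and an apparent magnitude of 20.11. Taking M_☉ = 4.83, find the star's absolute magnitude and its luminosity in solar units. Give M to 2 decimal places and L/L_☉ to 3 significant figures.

M ≈ 11.96; L/L_☉ ≈ 1.41×10^-3

d = 1/p = 1/2.34×10^-3″ = 427.4 pc
M = m − 5 log₁₀ d + 5 = 20.11 − 5·2.6308 + 5 = 11.956
M − M_☉ = 11.956 − 4.83 = 7.126
L/L_☉ = 10^(−0.4 × 7.126) = 1.411×10^-3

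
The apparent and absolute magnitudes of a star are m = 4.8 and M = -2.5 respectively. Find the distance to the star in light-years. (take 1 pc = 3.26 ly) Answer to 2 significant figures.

d ≈ 940 ly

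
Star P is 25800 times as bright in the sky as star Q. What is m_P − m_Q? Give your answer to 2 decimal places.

Pogson: Δm = −2.5 log₁₀(ratio) = −2.5 log₁₀(25800) = −2.5 × 4.4116 = -11.029
Star P is brighter, so it has the smaller magnitude: the difference is negative.

m_P − m_Q ≈ -11.03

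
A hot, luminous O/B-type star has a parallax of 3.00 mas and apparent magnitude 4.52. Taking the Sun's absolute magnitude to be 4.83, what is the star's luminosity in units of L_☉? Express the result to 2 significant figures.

L/L_☉ ≈ 1500

d = 1/p = 1000/3.00 mas = 333.3 pc
M = m − 5 log₁₀ d + 5 = 4.52 − 5·2.5229 + 5 = -3.094
M − M_☉ = -3.094 − 4.83 = -7.924
L/L_☉ = 10^(−0.4 × -7.924) = 1478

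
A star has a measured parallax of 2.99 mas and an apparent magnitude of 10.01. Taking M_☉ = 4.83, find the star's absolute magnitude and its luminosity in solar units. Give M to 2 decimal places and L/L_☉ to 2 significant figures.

M ≈ 2.39; L/L_☉ ≈ 9.5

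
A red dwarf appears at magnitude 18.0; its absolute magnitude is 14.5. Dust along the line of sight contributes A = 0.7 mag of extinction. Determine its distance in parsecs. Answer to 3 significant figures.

d ≈ 36.3 pc

m − M = 5 log₁₀(d/10 pc) + A  ⇒  18.0 − (14.5) − 0.7 = 5 log₁₀(d/10)
2.800 = 5 log₁₀(d/10)
log₁₀ d = (m − M − A)/5 + 1 = 1.5600
d = 10^1.5600 = 36.31 pc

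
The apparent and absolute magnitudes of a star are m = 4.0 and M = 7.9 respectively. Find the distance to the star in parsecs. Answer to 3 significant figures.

d ≈ 1.66 pc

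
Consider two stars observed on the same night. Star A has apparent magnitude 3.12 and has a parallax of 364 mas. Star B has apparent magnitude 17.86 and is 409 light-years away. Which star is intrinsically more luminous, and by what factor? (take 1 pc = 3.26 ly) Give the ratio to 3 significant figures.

Star A: p = 364 mas = 0.364″ → d = 1/p = 2.747 pc
Star A: M = m − 5 log₁₀ d + 5 = 3.12 − 5·0.4389 + 5 = 5.926
Star B: d = 409 ly / 3.26 = 125.5 pc
Star B: M = m − 5 log₁₀ d + 5 = 17.86 − 5·2.0985 + 5 = 12.367
ΔM = M_A − M_B = 5.926 − (12.367) = -6.442; smaller M is more luminous → Star A.
L ratio = 10^(0.4 |ΔM|) = 10^2.577 = 377.4

Star A is more luminous, by a factor of 377.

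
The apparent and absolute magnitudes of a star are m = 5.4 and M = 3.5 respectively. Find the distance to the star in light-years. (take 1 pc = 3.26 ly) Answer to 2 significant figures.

Distance modulus: m − M = 5.4 − (3.5) = 1.900
m − M = 5 log₁₀ d − 5
log₁₀ d = (m − M)/5 + 1 = 1.3800
d = 10^1.3800 = 23.99 pc
= 78.20 ly

d ≈ 78 ly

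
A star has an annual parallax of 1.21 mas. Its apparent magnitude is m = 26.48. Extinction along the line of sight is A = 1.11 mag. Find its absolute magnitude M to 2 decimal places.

p = 1.21 mas = 1.21×10^-3″ → d = 1/p = 826.4 pc
5 log₁₀(d/10 pc) = 5 log₁₀(826.4) − 5 = 9.586
M = m − 5 log₁₀(d/10) − A = 26.48 − 9.586 − 1.11 = 15.784

M ≈ 15.78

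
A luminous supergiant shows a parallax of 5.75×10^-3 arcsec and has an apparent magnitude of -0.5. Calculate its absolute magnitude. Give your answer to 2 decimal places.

M ≈ -6.70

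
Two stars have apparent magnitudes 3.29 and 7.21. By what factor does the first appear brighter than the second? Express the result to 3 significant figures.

37.0

Δm = 3.29 − (7.21) = -3.92
Flux ratio = 10^(−0.4 Δm) = 10^(−0.4 × -3.92) = 10^1.568 = 36.98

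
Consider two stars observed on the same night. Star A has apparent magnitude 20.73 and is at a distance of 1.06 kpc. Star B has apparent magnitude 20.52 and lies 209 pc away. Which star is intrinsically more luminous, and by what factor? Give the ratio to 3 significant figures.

Star A: d = 1.06 kpc = 1060 pc
Star A: M = m − 5 log₁₀ d + 5 = 20.73 − 5·3.0253 + 5 = 10.603
Star B: M = m − 5 log₁₀ d + 5 = 20.52 − 5·2.3201 + 5 = 13.919
ΔM = M_A − M_B = 10.603 − (13.919) = -3.316; smaller M is more luminous → Star A.
L ratio = 10^(0.4 |ΔM|) = 10^1.326 = 21.20

Star A is more luminous, by a factor of 21.2.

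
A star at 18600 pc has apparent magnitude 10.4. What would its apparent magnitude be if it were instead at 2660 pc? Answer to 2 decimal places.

m ≈ 6.18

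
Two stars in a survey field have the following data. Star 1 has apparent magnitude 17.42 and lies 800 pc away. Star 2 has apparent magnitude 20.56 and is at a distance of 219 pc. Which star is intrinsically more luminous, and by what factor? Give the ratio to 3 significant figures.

Star 1 is more luminous, by a factor of 241.

Star 1: M = m − 5 log₁₀ d + 5 = 17.42 − 5·2.9031 + 5 = 7.905
Star 2: M = m − 5 log₁₀ d + 5 = 20.56 − 5·2.3404 + 5 = 13.858
ΔM = M_1 − M_2 = 7.905 − (13.858) = -5.953; smaller M is more luminous → Star 1.
L ratio = 10^(0.4 |ΔM|) = 10^2.381 = 240.6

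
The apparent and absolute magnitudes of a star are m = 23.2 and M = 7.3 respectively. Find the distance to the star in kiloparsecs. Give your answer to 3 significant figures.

d ≈ 15.1 kpc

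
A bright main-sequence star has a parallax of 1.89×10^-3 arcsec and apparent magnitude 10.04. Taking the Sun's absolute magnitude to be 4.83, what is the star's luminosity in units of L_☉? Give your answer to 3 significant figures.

d = 1/p = 1/1.89×10^-3″ = 529.1 pc
M = m − 5 log₁₀ d + 5 = 10.04 − 5·2.7235 + 5 = 1.422
M − M_☉ = 1.422 − 4.83 = -3.408
L/L_☉ = 10^(−0.4 × -3.408) = 23.07

L/L_☉ ≈ 23.1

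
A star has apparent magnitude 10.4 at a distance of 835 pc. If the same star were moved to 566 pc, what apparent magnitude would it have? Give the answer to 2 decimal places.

m ≈ 9.56

Flux ∝ 1/d², so Δm = 5 log₁₀(d₂/d₁) = 5 log₁₀(566/835) = -0.844
m₂ = m₁ + Δm = 10.4 + (-0.844) = 9.556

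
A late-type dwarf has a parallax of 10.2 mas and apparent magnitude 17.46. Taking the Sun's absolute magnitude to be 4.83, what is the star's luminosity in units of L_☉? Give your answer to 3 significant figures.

d = 1/p = 1000/10.2 mas = 98.04 pc
M = m − 5 log₁₀ d + 5 = 17.46 − 5·1.9914 + 5 = 12.503
M − M_☉ = 12.503 − 4.83 = 7.673
L/L_☉ = 10^(−0.4 × 7.673) = 8.527×10^-4

L/L_☉ ≈ 8.53×10^-4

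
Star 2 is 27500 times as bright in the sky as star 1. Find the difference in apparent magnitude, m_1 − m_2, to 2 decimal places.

Pogson: Δm = −2.5 log₁₀(ratio) = −2.5 log₁₀(27500) = −2.5 × 4.4393 = -11.098
Star 2 is brighter so has the smaller magnitude: m_1 − m_2 is positive.

m_1 − m_2 ≈ 11.10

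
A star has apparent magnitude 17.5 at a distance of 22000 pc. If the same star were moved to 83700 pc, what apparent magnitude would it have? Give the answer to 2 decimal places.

Flux ∝ 1/d², so Δm = 5 log₁₀(d₂/d₁) = 5 log₁₀(83700/22000) = 2.902
m₂ = m₁ + Δm = 17.5 + (2.902) = 20.402

m ≈ 20.40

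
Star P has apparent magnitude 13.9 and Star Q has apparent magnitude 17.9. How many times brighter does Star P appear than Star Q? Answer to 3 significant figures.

Magnitude difference = -4.0
Flux ratio = 10^(−0.4 Δm) = 10^(−0.4 × -4.0) = 10^1.600 = 39.81

39.8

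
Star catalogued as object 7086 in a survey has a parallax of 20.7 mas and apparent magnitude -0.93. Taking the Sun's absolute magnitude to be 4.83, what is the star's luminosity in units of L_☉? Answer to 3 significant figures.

L/L_☉ ≈ 4700

d = 1/p = 1000/20.7 mas = 48.31 pc
M = m − 5 log₁₀ d + 5 = -0.93 − 5·1.6840 + 5 = -4.350
M − M_☉ = -4.350 − 4.83 = -9.180
L/L_☉ = 10^(−0.4 × -9.180) = 4700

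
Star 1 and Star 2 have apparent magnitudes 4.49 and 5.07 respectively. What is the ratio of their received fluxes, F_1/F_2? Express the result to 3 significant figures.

F_1/F_2 ≈ 1.71

Magnitude difference = -0.58
Flux ratio = 10^(−0.4 Δm) = 10^(−0.4 × -0.58) = 10^0.232 = 1.706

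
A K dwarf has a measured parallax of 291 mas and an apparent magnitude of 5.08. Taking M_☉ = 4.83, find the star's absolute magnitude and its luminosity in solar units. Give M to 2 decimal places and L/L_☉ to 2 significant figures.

d = 1/p = 1000/291 mas = 3.436 pc
M = m − 5 log₁₀ d + 5 = 5.08 − 5·0.5361 + 5 = 7.399
M − M_☉ = 7.399 − 4.83 = 2.569
L/L_☉ = 10^(−0.4 × 2.569) = 0.09380

M ≈ 7.40; L/L_☉ ≈ 0.094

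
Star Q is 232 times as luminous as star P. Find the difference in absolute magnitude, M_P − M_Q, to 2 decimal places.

M_P − M_Q ≈ 5.91

Pogson: ΔM = −2.5 log₁₀(ratio) = −2.5 log₁₀(232) = −2.5 × 2.3655 = -5.914
Star Q is brighter so has the smaller magnitude: M_P − M_Q is positive.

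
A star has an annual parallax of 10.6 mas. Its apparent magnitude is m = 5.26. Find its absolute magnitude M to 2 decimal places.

p = 10.6 mas = 0.0106″ → d = 1/p = 94.34 pc
5 log₁₀(d/10 pc) = 5 log₁₀(94.34) − 5 = 4.873
M = m − 5 log₁₀(d/10) = 5.26 − 4.873 = 0.387

M ≈ 0.39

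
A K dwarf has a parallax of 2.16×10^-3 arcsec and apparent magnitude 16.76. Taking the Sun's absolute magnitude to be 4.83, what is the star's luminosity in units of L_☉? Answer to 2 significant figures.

d = 1/p = 1/2.16×10^-3″ = 463.0 pc
M = m − 5 log₁₀ d + 5 = 16.76 − 5·2.6655 + 5 = 8.432
M − M_☉ = 8.432 − 4.83 = 3.602
L/L_☉ = 10^(−0.4 × 3.602) = 0.03623

L/L_☉ ≈ 0.036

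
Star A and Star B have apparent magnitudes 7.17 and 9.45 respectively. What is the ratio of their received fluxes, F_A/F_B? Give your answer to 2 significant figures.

F_A/F_B ≈ 8.2

Magnitude difference = -2.28
Flux ratio = 10^(−0.4 Δm) = 10^(−0.4 × -2.28) = 10^0.912 = 8.166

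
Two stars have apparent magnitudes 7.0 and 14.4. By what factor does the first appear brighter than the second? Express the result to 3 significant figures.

912

Δm = 7.0 − (14.4) = -7.4
Flux ratio = 10^(−0.4 Δm) = 10^(−0.4 × -7.4) = 10^2.960 = 912.0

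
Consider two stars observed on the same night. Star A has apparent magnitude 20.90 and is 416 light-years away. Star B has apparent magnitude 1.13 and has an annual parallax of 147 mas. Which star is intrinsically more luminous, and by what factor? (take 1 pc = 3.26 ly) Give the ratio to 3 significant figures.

Star B is more luminous, by a factor of 230000.

Star A: d = 416 ly / 3.26 = 127.6 pc
Star A: M = m − 5 log₁₀ d + 5 = 20.90 − 5·2.1059 + 5 = 15.371
Star B: p = 147 mas = 0.147″ → d = 1/p = 6.803 pc
Star B: M = m − 5 log₁₀ d + 5 = 1.13 − 5·0.8327 + 5 = 1.967
ΔM = M_A − M_B = 15.371 − (1.967) = 13.404; smaller M is more luminous → Star B.
L ratio = 10^(0.4 |ΔM|) = 10^5.362 = 229900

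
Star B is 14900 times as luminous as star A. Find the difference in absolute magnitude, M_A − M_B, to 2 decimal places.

M_A − M_B ≈ 10.43

Pogson: ΔM = −2.5 log₁₀(ratio) = −2.5 log₁₀(14900) = −2.5 × 4.1732 = -10.433
Star B is brighter so has the smaller magnitude: M_A − M_B is positive.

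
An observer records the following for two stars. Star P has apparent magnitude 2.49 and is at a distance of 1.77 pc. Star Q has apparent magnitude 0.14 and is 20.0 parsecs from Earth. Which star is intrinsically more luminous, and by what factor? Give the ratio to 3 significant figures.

Star Q is more luminous, by a factor of 1110.

Star P: M = m − 5 log₁₀ d + 5 = 2.49 − 5·0.2480 + 5 = 6.250
Star Q: M = m − 5 log₁₀ d + 5 = 0.14 − 5·1.3010 + 5 = -1.365
ΔM = M_P − M_Q = 6.250 − (-1.365) = 7.615; smaller M is more luminous → Star Q.
L ratio = 10^(0.4 |ΔM|) = 10^3.046 = 1112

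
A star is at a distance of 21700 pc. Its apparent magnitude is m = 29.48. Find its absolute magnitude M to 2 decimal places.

M ≈ 12.80

5 log₁₀(d/10 pc) = 5 log₁₀(21700) − 5 = 16.682
M = m − 5 log₁₀(d/10) = 29.48 − 16.682 = 12.798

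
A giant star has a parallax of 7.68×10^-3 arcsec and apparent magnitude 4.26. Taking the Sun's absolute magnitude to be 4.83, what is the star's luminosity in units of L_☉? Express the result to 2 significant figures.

d = 1/p = 1/7.68×10^-3″ = 130.2 pc
M = m − 5 log₁₀ d + 5 = 4.26 − 5·2.1146 + 5 = -1.313
M − M_☉ = -1.313 − 4.83 = -6.143
L/L_☉ = 10^(−0.4 × -6.143) = 286.6

L/L_☉ ≈ 290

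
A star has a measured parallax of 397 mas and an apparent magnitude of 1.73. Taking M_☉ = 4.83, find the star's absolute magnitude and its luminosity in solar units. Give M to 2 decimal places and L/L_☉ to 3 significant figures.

d = 1/p = 1000/397 mas = 2.519 pc
M = m − 5 log₁₀ d + 5 = 1.73 − 5·0.4012 + 5 = 4.724
M − M_☉ = 4.724 − 4.83 = -0.106
L/L_☉ = 10^(−0.4 × -0.106) = 1.103

M ≈ 4.72; L/L_☉ ≈ 1.10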